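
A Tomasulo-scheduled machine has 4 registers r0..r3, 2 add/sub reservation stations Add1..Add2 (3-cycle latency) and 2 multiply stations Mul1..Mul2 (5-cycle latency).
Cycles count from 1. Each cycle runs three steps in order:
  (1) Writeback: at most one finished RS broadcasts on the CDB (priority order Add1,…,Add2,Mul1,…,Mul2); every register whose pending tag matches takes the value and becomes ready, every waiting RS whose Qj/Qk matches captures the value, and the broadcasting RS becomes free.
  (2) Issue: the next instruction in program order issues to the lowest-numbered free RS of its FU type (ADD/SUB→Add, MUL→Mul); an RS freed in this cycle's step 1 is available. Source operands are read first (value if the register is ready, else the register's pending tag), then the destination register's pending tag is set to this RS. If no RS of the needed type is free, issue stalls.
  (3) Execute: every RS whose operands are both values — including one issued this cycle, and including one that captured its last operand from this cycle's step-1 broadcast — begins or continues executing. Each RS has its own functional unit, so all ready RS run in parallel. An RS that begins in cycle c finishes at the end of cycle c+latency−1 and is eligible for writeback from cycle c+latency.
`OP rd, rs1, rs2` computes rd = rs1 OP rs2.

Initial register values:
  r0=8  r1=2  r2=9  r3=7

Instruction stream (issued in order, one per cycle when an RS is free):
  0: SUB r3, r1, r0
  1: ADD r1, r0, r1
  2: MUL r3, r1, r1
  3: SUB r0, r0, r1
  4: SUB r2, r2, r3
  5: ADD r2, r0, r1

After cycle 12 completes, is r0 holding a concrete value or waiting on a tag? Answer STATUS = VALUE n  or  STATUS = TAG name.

  c1: issue SUB r3<-Add1  regs: r0:8,r1:2,r2:9,r3:Add1
  c2: issue ADD r1<-Add2  regs: r0:8,r1:Add2,r2:9,r3:Add1
  c3: issue MUL r3<-Mul1  regs: r0:8,r1:Add2,r2:9,r3:Mul1
  c4: CDB Add1=-6; issue SUB r0<-Add1  regs: r0:Add1,r1:Add2,r2:9,r3:Mul1
  c5: CDB Add2=10; issue SUB r2<-Add2  regs: r0:Add1,r1:10,r2:Add2,r3:Mul1
  c6: stall  regs: r0:Add1,r1:10,r2:Add2,r3:Mul1
  c7: stall  regs: r0:Add1,r1:10,r2:Add2,r3:Mul1
  c8: CDB Add1=-2; issue ADD r2<-Add1  regs: r0:-2,r1:10,r2:Add1,r3:Mul1
  c9: -  regs: r0:-2,r1:10,r2:Add1,r3:Mul1
  c10: CDB Mul1=100  regs: r0:-2,r1:10,r2:Add1,r3:100
  c11: CDB Add1=8  regs: r0:-2,r1:10,r2:8,r3:100
  c12: -  regs: r0:-2,r1:10,r2:8,r3:100

STATUS = VALUE -2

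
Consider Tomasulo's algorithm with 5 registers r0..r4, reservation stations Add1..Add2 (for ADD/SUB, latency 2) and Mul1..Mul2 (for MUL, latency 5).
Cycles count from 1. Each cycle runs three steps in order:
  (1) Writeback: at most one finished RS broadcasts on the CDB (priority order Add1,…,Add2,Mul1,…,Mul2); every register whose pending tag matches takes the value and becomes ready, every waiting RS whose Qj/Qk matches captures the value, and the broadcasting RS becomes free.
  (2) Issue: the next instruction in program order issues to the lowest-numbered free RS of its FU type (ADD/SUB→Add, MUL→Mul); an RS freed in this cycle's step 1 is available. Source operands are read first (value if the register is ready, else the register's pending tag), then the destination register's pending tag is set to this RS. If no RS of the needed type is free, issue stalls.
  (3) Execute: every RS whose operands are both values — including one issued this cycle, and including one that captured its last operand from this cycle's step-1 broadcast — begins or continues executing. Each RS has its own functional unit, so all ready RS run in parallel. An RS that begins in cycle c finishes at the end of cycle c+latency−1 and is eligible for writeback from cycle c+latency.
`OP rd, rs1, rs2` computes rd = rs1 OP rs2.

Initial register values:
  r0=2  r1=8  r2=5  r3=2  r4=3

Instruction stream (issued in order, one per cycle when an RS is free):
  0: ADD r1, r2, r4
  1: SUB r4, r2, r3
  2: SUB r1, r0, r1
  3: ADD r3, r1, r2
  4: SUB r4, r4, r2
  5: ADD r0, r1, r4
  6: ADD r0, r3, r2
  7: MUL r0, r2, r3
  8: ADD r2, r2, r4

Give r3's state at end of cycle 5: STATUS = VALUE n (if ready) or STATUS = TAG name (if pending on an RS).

c1: issue ADD r1<-Add1 | r0:2,r1:Add1,r2:5,r3:2,r4:3
c2: issue SUB r4<-Add2 | r0:2,r1:Add1,r2:5,r3:2,r4:Add2
c3: CDB Add1=8; issue SUB r1<-Add1 | r0:2,r1:Add1,r2:5,r3:2,r4:Add2
c4: CDB Add2=3; issue ADD r3<-Add2 | r0:2,r1:Add1,r2:5,r3:Add2,r4:3
c5: CDB Add1=-6; issue SUB r4<-Add1 | r0:2,r1:-6,r2:5,r3:Add2,r4:Add1

STATUS = TAG Add2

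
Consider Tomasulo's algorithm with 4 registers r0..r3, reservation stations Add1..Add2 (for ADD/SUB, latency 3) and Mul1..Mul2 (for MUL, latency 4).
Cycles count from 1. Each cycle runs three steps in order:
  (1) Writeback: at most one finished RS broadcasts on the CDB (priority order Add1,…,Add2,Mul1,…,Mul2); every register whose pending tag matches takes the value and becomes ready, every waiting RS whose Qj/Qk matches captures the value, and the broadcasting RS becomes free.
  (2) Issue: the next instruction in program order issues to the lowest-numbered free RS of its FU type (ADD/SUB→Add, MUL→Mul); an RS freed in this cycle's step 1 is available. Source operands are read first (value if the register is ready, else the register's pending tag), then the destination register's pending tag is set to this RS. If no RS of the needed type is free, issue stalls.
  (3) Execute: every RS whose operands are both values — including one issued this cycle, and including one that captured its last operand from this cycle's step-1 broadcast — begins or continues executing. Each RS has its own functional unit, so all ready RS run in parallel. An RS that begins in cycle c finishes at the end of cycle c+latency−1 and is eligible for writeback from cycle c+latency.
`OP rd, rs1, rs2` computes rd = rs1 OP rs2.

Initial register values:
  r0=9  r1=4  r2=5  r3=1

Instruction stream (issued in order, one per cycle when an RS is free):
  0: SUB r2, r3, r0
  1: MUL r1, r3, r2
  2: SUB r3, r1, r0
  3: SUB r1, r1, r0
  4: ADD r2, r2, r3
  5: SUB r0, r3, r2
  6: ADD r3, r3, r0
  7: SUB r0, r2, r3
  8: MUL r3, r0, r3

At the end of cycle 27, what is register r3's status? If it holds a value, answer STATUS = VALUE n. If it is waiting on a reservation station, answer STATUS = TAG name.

cycle 1: issue SUB r2<-Add1 // r0:9,r1:4,r2:Add1,r3:1
cycle 2: issue MUL r1<-Mul1 // r0:9,r1:Mul1,r2:Add1,r3:1
cycle 3: issue SUB r3<-Add2 // r0:9,r1:Mul1,r2:Add1,r3:Add2
cycle 4: CDB Add1=-8; issue SUB r1<-Add1 // r0:9,r1:Add1,r2:-8,r3:Add2
cycle 5: stall // r0:9,r1:Add1,r2:-8,r3:Add2
cycle 6: stall // r0:9,r1:Add1,r2:-8,r3:Add2
cycle 7: stall // r0:9,r1:Add1,r2:-8,r3:Add2
cycle 8: CDB Mul1=-8; stall // r0:9,r1:Add1,r2:-8,r3:Add2
cycle 9: stall // r0:9,r1:Add1,r2:-8,r3:Add2
cycle 10: stall // r0:9,r1:Add1,r2:-8,r3:Add2
cycle 11: CDB Add1=-17; issue ADD r2<-Add1 // r0:9,r1:-17,r2:Add1,r3:Add2
cycle 12: CDB Add2=-17; issue SUB r0<-Add2 // r0:Add2,r1:-17,r2:Add1,r3:-17
cycle 13: stall // r0:Add2,r1:-17,r2:Add1,r3:-17
cycle 14: stall // r0:Add2,r1:-17,r2:Add1,r3:-17
cycle 15: CDB Add1=-25; issue ADD r3<-Add1 // r0:Add2,r1:-17,r2:-25,r3:Add1
cycle 16: stall // r0:Add2,r1:-17,r2:-25,r3:Add1
cycle 17: stall // r0:Add2,r1:-17,r2:-25,r3:Add1
cycle 18: CDB Add2=8; issue SUB r0<-Add2 // r0:Add2,r1:-17,r2:-25,r3:Add1
cycle 19: issue MUL r3<-Mul1 // r0:Add2,r1:-17,r2:-25,r3:Mul1
cycle 20: - // r0:Add2,r1:-17,r2:-25,r3:Mul1
cycle 21: CDB Add1=-9 // r0:Add2,r1:-17,r2:-25,r3:Mul1
cycle 22: - // r0:Add2,r1:-17,r2:-25,r3:Mul1
cycle 23: - // r0:Add2,r1:-17,r2:-25,r3:Mul1
cycle 24: CDB Add2=-16 // r0:-16,r1:-17,r2:-25,r3:Mul1
cycle 25: - // r0:-16,r1:-17,r2:-25,r3:Mul1
cycle 26: - // r0:-16,r1:-17,r2:-25,r3:Mul1
cycle 27: - // r0:-16,r1:-17,r2:-25,r3:Mul1

STATUS = TAG Mul1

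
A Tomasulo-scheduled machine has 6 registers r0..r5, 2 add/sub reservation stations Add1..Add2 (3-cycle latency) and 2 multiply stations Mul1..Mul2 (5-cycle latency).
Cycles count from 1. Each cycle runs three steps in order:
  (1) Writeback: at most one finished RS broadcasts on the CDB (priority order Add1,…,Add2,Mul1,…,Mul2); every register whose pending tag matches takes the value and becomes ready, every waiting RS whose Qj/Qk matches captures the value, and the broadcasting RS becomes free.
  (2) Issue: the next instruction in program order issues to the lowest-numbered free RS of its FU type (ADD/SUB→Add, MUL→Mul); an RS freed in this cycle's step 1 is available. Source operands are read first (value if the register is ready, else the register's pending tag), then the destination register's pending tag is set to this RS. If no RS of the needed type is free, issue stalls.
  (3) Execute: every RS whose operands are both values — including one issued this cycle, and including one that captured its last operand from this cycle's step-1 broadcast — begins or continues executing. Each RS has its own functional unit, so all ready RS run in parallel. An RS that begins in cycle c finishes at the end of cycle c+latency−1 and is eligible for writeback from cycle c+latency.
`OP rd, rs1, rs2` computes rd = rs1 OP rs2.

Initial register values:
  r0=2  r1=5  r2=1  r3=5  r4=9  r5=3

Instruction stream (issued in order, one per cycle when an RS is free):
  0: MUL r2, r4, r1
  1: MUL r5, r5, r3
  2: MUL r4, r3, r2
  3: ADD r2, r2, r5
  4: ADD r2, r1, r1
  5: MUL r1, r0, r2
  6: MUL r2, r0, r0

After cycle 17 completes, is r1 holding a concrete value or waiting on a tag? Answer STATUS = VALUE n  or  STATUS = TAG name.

  c1: issue MUL r2<-Mul1  regs: r0:2,r1:5,r2:Mul1,r3:5,r4:9,r5:3
  c2: issue MUL r5<-Mul2  regs: r0:2,r1:5,r2:Mul1,r3:5,r4:9,r5:Mul2
  c3: stall  regs: r0:2,r1:5,r2:Mul1,r3:5,r4:9,r5:Mul2
  c4: stall  regs: r0:2,r1:5,r2:Mul1,r3:5,r4:9,r5:Mul2
  c5: stall  regs: r0:2,r1:5,r2:Mul1,r3:5,r4:9,r5:Mul2
  c6: CDB Mul1=45; issue MUL r4<-Mul1  regs: r0:2,r1:5,r2:45,r3:5,r4:Mul1,r5:Mul2
  c7: CDB Mul2=15; issue ADD r2<-Add1  regs: r0:2,r1:5,r2:Add1,r3:5,r4:Mul1,r5:15
  c8: issue ADD r2<-Add2  regs: r0:2,r1:5,r2:Add2,r3:5,r4:Mul1,r5:15
  c9: issue MUL r1<-Mul2  regs: r0:2,r1:Mul2,r2:Add2,r3:5,r4:Mul1,r5:15
  c10: CDB Add1=60; stall  regs: r0:2,r1:Mul2,r2:Add2,r3:5,r4:Mul1,r5:15
  c11: CDB Add2=10; stall  regs: r0:2,r1:Mul2,r2:10,r3:5,r4:Mul1,r5:15
  c12: CDB Mul1=225; issue MUL r2<-Mul1  regs: r0:2,r1:Mul2,r2:Mul1,r3:5,r4:225,r5:15
  c13: -  regs: r0:2,r1:Mul2,r2:Mul1,r3:5,r4:225,r5:15
  c14: -  regs: r0:2,r1:Mul2,r2:Mul1,r3:5,r4:225,r5:15
  c15: -  regs: r0:2,r1:Mul2,r2:Mul1,r3:5,r4:225,r5:15
  c16: CDB Mul2=20  regs: r0:2,r1:20,r2:Mul1,r3:5,r4:225,r5:15
  c17: CDB Mul1=4  regs: r0:2,r1:20,r2:4,r3:5,r4:225,r5:15

STATUS = VALUE 20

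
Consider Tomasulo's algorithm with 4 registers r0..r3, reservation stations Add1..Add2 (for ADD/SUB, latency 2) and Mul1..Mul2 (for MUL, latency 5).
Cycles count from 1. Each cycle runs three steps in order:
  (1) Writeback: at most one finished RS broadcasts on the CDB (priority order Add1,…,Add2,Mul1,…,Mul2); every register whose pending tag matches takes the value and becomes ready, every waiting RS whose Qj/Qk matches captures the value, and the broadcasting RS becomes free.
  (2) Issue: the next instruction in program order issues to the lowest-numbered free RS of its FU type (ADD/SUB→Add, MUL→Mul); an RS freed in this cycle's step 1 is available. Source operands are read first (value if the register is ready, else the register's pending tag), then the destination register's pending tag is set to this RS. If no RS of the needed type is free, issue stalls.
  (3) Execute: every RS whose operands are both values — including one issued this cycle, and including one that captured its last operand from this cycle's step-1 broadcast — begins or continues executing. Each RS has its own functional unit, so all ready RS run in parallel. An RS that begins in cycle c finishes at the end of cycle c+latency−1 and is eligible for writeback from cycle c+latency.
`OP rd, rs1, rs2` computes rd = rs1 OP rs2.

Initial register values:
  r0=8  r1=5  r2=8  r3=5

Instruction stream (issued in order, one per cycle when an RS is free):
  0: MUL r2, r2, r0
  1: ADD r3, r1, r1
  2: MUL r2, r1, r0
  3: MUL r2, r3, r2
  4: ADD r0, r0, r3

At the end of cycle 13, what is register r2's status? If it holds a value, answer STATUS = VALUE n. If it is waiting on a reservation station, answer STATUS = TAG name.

cycle 1: issue MUL r2<-Mul1 // r0:8,r1:5,r2:Mul1,r3:5
cycle 2: issue ADD r3<-Add1 // r0:8,r1:5,r2:Mul1,r3:Add1
cycle 3: issue MUL r2<-Mul2 // r0:8,r1:5,r2:Mul2,r3:Add1
cycle 4: CDB Add1=10; stall // r0:8,r1:5,r2:Mul2,r3:10
cycle 5: stall // r0:8,r1:5,r2:Mul2,r3:10
cycle 6: CDB Mul1=64; issue MUL r2<-Mul1 // r0:8,r1:5,r2:Mul1,r3:10
cycle 7: issue ADD r0<-Add1 // r0:Add1,r1:5,r2:Mul1,r3:10
cycle 8: CDB Mul2=40 // r0:Add1,r1:5,r2:Mul1,r3:10
cycle 9: CDB Add1=18 // r0:18,r1:5,r2:Mul1,r3:10
cycle 10: - // r0:18,r1:5,r2:Mul1,r3:10
cycle 11: - // r0:18,r1:5,r2:Mul1,r3:10
cycle 12: - // r0:18,r1:5,r2:Mul1,r3:10
cycle 13: CDB Mul1=400 // r0:18,r1:5,r2:400,r3:10

STATUS = VALUE 400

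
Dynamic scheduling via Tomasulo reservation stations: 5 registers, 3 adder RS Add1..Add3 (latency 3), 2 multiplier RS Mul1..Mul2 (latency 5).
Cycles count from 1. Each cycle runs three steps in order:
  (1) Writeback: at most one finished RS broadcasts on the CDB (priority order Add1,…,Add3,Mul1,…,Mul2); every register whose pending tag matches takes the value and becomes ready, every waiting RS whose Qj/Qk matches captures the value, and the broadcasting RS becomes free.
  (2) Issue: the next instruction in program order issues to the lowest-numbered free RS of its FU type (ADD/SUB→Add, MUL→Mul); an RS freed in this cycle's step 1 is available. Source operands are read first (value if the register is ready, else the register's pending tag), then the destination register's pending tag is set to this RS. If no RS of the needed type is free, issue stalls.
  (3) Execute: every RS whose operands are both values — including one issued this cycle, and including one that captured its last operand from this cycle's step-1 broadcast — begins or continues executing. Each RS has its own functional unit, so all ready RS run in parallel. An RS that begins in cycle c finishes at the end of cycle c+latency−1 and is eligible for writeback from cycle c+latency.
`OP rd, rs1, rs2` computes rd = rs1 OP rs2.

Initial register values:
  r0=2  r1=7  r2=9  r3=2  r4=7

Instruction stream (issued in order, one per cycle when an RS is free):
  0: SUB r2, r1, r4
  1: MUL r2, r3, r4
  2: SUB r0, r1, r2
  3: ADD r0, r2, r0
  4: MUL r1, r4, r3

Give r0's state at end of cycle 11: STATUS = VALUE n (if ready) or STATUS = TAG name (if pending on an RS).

STATUS = TAG Add1

  c1: issue SUB r2<-Add1  regs: r0:2,r1:7,r2:Add1,r3:2,r4:7
  c2: issue MUL r2<-Mul1  regs: r0:2,r1:7,r2:Mul1,r3:2,r4:7
  c3: issue SUB r0<-Add2  regs: r0:Add2,r1:7,r2:Mul1,r3:2,r4:7
  c4: CDB Add1=0; issue ADD r0<-Add1  regs: r0:Add1,r1:7,r2:Mul1,r3:2,r4:7
  c5: issue MUL r1<-Mul2  regs: r0:Add1,r1:Mul2,r2:Mul1,r3:2,r4:7
  c6: -  regs: r0:Add1,r1:Mul2,r2:Mul1,r3:2,r4:7
  c7: CDB Mul1=14  regs: r0:Add1,r1:Mul2,r2:14,r3:2,r4:7
  c8: -  regs: r0:Add1,r1:Mul2,r2:14,r3:2,r4:7
  c9: -  regs: r0:Add1,r1:Mul2,r2:14,r3:2,r4:7
  c10: CDB Add2=-7  regs: r0:Add1,r1:Mul2,r2:14,r3:2,r4:7
  c11: CDB Mul2=14  regs: r0:Add1,r1:14,r2:14,r3:2,r4:7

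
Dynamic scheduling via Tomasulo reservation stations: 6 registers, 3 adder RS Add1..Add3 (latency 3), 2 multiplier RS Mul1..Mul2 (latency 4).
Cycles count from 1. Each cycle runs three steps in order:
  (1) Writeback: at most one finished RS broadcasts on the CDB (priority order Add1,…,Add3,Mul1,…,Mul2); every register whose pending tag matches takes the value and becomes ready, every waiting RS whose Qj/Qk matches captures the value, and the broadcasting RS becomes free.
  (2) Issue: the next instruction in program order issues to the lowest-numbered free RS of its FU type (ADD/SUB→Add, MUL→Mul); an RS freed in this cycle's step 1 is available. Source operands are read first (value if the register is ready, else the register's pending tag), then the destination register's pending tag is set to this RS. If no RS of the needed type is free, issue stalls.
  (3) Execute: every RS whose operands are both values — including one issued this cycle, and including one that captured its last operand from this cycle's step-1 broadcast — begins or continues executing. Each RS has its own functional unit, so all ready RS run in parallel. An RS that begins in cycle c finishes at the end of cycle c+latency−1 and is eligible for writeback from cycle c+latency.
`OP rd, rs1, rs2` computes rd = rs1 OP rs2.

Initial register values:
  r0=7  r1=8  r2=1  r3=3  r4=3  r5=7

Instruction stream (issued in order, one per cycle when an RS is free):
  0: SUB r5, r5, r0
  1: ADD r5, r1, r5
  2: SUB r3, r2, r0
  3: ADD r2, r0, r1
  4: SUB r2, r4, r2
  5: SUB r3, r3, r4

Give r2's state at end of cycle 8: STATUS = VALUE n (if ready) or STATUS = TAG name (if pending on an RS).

cycle 1: issue SUB r5<-Add1 // r0:7,r1:8,r2:1,r3:3,r4:3,r5:Add1
cycle 2: issue ADD r5<-Add2 // r0:7,r1:8,r2:1,r3:3,r4:3,r5:Add2
cycle 3: issue SUB r3<-Add3 // r0:7,r1:8,r2:1,r3:Add3,r4:3,r5:Add2
cycle 4: CDB Add1=0; issue ADD r2<-Add1 // r0:7,r1:8,r2:Add1,r3:Add3,r4:3,r5:Add2
cycle 5: stall // r0:7,r1:8,r2:Add1,r3:Add3,r4:3,r5:Add2
cycle 6: CDB Add3=-6; issue SUB r2<-Add3 // r0:7,r1:8,r2:Add3,r3:-6,r4:3,r5:Add2
cycle 7: CDB Add1=15; issue SUB r3<-Add1 // r0:7,r1:8,r2:Add3,r3:Add1,r4:3,r5:Add2
cycle 8: CDB Add2=8 // r0:7,r1:8,r2:Add3,r3:Add1,r4:3,r5:8

STATUS = TAG Add3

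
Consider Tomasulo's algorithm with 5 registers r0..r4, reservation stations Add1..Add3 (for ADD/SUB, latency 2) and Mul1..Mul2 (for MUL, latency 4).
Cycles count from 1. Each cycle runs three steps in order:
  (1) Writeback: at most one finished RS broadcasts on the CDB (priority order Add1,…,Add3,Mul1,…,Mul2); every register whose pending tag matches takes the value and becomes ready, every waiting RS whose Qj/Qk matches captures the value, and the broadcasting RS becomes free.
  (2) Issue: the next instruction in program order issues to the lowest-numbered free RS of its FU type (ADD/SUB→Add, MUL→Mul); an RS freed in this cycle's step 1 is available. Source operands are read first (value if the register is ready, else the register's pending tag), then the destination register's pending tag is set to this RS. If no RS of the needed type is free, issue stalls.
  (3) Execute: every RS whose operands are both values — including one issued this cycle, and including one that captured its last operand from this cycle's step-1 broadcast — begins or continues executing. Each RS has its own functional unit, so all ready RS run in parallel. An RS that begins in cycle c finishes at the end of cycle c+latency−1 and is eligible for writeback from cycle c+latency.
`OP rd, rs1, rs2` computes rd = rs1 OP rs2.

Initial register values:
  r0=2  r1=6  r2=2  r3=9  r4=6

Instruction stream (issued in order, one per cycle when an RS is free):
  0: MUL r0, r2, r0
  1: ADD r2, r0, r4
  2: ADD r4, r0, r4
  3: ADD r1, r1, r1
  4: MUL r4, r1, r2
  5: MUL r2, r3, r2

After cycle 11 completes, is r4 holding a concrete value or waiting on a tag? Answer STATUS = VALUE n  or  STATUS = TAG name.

STATUS = VALUE 120

c1: issue MUL r0<-Mul1 | r0:Mul1,r1:6,r2:2,r3:9,r4:6
c2: issue ADD r2<-Add1 | r0:Mul1,r1:6,r2:Add1,r3:9,r4:6
c3: issue ADD r4<-Add2 | r0:Mul1,r1:6,r2:Add1,r3:9,r4:Add2
c4: issue ADD r1<-Add3 | r0:Mul1,r1:Add3,r2:Add1,r3:9,r4:Add2
c5: CDB Mul1=4; issue MUL r4<-Mul1 | r0:4,r1:Add3,r2:Add1,r3:9,r4:Mul1
c6: CDB Add3=12; issue MUL r2<-Mul2 | r0:4,r1:12,r2:Mul2,r3:9,r4:Mul1
c7: CDB Add1=10 | r0:4,r1:12,r2:Mul2,r3:9,r4:Mul1
c8: CDB Add2=10 | r0:4,r1:12,r2:Mul2,r3:9,r4:Mul1
c9: - | r0:4,r1:12,r2:Mul2,r3:9,r4:Mul1
c10: - | r0:4,r1:12,r2:Mul2,r3:9,r4:Mul1
c11: CDB Mul1=120 | r0:4,r1:12,r2:Mul2,r3:9,r4:120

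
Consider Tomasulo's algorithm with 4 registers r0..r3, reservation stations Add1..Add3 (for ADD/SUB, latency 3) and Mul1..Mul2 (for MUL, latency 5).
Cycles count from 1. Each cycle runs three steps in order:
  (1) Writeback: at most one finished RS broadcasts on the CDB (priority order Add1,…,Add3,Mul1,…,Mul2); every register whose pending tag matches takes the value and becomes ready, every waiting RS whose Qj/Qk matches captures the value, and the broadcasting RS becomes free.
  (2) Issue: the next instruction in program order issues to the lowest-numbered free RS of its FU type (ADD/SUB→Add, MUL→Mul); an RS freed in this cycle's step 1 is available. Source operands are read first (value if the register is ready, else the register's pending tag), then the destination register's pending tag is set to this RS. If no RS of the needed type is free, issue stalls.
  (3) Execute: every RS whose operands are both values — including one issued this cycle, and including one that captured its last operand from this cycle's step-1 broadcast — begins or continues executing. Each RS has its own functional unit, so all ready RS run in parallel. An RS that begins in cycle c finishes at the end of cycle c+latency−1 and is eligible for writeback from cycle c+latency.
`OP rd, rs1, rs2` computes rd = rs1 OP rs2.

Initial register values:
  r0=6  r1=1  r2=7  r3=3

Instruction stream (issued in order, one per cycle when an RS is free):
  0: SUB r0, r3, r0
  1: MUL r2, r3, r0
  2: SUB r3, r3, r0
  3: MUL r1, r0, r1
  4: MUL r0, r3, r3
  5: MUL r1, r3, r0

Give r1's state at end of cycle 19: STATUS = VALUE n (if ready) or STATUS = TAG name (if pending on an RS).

STATUS = VALUE 216

c1: issue SUB r0<-Add1 | r0:Add1,r1:1,r2:7,r3:3
c2: issue MUL r2<-Mul1 | r0:Add1,r1:1,r2:Mul1,r3:3
c3: issue SUB r3<-Add2 | r0:Add1,r1:1,r2:Mul1,r3:Add2
c4: CDB Add1=-3; issue MUL r1<-Mul2 | r0:-3,r1:Mul2,r2:Mul1,r3:Add2
c5: stall | r0:-3,r1:Mul2,r2:Mul1,r3:Add2
c6: stall | r0:-3,r1:Mul2,r2:Mul1,r3:Add2
c7: CDB Add2=6; stall | r0:-3,r1:Mul2,r2:Mul1,r3:6
c8: stall | r0:-3,r1:Mul2,r2:Mul1,r3:6
c9: CDB Mul1=-9; issue MUL r0<-Mul1 | r0:Mul1,r1:Mul2,r2:-9,r3:6
c10: CDB Mul2=-3; issue MUL r1<-Mul2 | r0:Mul1,r1:Mul2,r2:-9,r3:6
c11: - | r0:Mul1,r1:Mul2,r2:-9,r3:6
c12: - | r0:Mul1,r1:Mul2,r2:-9,r3:6
c13: - | r0:Mul1,r1:Mul2,r2:-9,r3:6
c14: CDB Mul1=36 | r0:36,r1:Mul2,r2:-9,r3:6
c15: - | r0:36,r1:Mul2,r2:-9,r3:6
c16: - | r0:36,r1:Mul2,r2:-9,r3:6
c17: - | r0:36,r1:Mul2,r2:-9,r3:6
c18: - | r0:36,r1:Mul2,r2:-9,r3:6
c19: CDB Mul2=216 | r0:36,r1:216,r2:-9,r3:6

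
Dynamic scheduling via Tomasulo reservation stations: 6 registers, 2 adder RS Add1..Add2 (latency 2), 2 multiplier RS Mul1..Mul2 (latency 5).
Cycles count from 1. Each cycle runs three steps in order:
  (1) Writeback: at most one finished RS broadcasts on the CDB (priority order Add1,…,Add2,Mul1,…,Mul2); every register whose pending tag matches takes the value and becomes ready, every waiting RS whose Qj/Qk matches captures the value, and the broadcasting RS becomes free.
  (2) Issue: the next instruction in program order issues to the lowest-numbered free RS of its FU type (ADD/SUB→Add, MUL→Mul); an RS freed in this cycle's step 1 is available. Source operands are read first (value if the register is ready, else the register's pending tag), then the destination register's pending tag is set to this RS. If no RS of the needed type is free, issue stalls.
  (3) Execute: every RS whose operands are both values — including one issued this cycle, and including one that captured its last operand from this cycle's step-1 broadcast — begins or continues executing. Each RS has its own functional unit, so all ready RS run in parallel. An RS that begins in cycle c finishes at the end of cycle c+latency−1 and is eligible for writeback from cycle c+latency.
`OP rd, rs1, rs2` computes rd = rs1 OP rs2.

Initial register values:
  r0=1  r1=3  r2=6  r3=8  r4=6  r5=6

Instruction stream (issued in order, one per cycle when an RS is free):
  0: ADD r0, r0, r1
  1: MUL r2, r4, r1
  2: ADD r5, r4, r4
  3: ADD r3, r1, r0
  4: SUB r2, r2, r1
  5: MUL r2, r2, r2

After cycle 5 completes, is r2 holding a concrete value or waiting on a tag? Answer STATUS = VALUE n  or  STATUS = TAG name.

cycle 1: issue ADD r0<-Add1 // r0:Add1,r1:3,r2:6,r3:8,r4:6,r5:6
cycle 2: issue MUL r2<-Mul1 // r0:Add1,r1:3,r2:Mul1,r3:8,r4:6,r5:6
cycle 3: CDB Add1=4; issue ADD r5<-Add1 // r0:4,r1:3,r2:Mul1,r3:8,r4:6,r5:Add1
cycle 4: issue ADD r3<-Add2 // r0:4,r1:3,r2:Mul1,r3:Add2,r4:6,r5:Add1
cycle 5: CDB Add1=12; issue SUB r2<-Add1 // r0:4,r1:3,r2:Add1,r3:Add2,r4:6,r5:12

STATUS = TAG Add1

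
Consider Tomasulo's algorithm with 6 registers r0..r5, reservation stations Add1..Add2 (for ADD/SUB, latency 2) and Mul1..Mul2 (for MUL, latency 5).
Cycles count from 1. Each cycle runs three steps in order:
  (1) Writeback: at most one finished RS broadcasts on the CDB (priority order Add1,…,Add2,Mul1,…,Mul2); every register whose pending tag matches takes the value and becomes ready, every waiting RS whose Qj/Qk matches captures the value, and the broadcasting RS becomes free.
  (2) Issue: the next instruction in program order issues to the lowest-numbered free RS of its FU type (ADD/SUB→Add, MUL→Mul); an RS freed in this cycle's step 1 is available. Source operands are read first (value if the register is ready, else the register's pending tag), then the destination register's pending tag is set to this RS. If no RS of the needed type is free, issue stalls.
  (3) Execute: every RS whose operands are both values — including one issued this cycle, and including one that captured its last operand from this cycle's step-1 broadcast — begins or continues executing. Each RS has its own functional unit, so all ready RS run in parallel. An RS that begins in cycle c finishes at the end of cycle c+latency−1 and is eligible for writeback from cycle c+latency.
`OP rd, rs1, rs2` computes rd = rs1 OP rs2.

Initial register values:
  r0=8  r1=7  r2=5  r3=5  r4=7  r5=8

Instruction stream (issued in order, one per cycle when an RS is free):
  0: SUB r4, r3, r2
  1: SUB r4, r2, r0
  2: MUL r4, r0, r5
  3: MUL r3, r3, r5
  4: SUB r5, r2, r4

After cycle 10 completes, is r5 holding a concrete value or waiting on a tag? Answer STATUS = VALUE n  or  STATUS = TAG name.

STATUS = VALUE -59

cycle 1: issue SUB r4<-Add1 // r0:8,r1:7,r2:5,r3:5,r4:Add1,r5:8
cycle 2: issue SUB r4<-Add2 // r0:8,r1:7,r2:5,r3:5,r4:Add2,r5:8
cycle 3: CDB Add1=0; issue MUL r4<-Mul1 // r0:8,r1:7,r2:5,r3:5,r4:Mul1,r5:8
cycle 4: CDB Add2=-3; issue MUL r3<-Mul2 // r0:8,r1:7,r2:5,r3:Mul2,r4:Mul1,r5:8
cycle 5: issue SUB r5<-Add1 // r0:8,r1:7,r2:5,r3:Mul2,r4:Mul1,r5:Add1
cycle 6: - // r0:8,r1:7,r2:5,r3:Mul2,r4:Mul1,r5:Add1
cycle 7: - // r0:8,r1:7,r2:5,r3:Mul2,r4:Mul1,r5:Add1
cycle 8: CDB Mul1=64 // r0:8,r1:7,r2:5,r3:Mul2,r4:64,r5:Add1
cycle 9: CDB Mul2=40 // r0:8,r1:7,r2:5,r3:40,r4:64,r5:Add1
cycle 10: CDB Add1=-59 // r0:8,r1:7,r2:5,r3:40,r4:64,r5:-59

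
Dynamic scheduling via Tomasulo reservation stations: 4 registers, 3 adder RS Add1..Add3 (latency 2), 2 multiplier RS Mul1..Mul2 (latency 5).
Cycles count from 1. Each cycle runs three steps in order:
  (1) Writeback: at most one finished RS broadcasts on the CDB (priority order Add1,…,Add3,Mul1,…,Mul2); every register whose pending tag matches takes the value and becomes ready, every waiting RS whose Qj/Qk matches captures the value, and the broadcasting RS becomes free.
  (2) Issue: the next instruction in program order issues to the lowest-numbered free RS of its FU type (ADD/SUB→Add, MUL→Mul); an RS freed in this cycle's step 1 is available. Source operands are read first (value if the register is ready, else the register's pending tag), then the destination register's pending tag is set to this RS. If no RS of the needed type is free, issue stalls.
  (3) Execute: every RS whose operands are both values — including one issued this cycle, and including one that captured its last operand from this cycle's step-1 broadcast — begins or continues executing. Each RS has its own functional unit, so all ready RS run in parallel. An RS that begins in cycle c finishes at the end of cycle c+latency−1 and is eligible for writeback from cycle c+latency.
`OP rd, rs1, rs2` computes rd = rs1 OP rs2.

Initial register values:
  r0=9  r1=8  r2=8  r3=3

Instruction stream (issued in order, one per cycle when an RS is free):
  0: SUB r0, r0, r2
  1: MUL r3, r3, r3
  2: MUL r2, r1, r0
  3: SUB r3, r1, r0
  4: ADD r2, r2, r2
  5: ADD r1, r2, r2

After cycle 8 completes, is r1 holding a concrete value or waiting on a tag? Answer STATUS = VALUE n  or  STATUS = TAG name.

STATUS = TAG Add1

cycle 1: issue SUB r0<-Add1 // r0:Add1,r1:8,r2:8,r3:3
cycle 2: issue MUL r3<-Mul1 // r0:Add1,r1:8,r2:8,r3:Mul1
cycle 3: CDB Add1=1; issue MUL r2<-Mul2 // r0:1,r1:8,r2:Mul2,r3:Mul1
cycle 4: issue SUB r3<-Add1 // r0:1,r1:8,r2:Mul2,r3:Add1
cycle 5: issue ADD r2<-Add2 // r0:1,r1:8,r2:Add2,r3:Add1
cycle 6: CDB Add1=7; issue ADD r1<-Add1 // r0:1,r1:Add1,r2:Add2,r3:7
cycle 7: CDB Mul1=9 // r0:1,r1:Add1,r2:Add2,r3:7
cycle 8: CDB Mul2=8 // r0:1,r1:Add1,r2:Add2,r3:7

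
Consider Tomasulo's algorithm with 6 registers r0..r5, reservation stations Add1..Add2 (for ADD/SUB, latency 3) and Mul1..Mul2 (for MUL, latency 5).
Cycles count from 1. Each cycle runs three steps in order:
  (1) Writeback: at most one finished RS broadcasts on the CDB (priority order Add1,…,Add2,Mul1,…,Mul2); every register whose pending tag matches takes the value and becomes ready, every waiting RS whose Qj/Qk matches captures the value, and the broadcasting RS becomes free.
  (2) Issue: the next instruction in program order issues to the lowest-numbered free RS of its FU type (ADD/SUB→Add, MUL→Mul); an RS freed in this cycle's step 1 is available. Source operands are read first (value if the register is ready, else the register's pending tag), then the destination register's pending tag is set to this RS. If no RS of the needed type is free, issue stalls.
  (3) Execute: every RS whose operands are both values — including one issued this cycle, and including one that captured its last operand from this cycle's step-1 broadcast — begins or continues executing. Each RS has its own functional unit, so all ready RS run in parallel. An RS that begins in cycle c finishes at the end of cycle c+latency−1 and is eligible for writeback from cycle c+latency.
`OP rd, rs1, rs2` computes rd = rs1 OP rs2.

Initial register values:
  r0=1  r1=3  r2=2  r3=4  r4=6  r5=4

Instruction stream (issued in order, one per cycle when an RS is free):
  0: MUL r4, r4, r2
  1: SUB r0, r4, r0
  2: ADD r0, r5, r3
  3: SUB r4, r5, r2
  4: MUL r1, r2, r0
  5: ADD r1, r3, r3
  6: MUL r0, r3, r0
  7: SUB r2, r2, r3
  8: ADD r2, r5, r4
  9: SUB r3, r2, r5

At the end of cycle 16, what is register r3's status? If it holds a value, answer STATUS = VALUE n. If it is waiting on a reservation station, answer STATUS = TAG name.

  c1: issue MUL r4<-Mul1  regs: r0:1,r1:3,r2:2,r3:4,r4:Mul1,r5:4
  c2: issue SUB r0<-Add1  regs: r0:Add1,r1:3,r2:2,r3:4,r4:Mul1,r5:4
  c3: issue ADD r0<-Add2  regs: r0:Add2,r1:3,r2:2,r3:4,r4:Mul1,r5:4
  c4: stall  regs: r0:Add2,r1:3,r2:2,r3:4,r4:Mul1,r5:4
  c5: stall  regs: r0:Add2,r1:3,r2:2,r3:4,r4:Mul1,r5:4
  c6: CDB Add2=8; issue SUB r4<-Add2  regs: r0:8,r1:3,r2:2,r3:4,r4:Add2,r5:4
  c7: CDB Mul1=12; issue MUL r1<-Mul1  regs: r0:8,r1:Mul1,r2:2,r3:4,r4:Add2,r5:4
  c8: stall  regs: r0:8,r1:Mul1,r2:2,r3:4,r4:Add2,r5:4
  c9: CDB Add2=2; issue ADD r1<-Add2  regs: r0:8,r1:Add2,r2:2,r3:4,r4:2,r5:4
  c10: CDB Add1=11; issue MUL r0<-Mul2  regs: r0:Mul2,r1:Add2,r2:2,r3:4,r4:2,r5:4
  c11: issue SUB r2<-Add1  regs: r0:Mul2,r1:Add2,r2:Add1,r3:4,r4:2,r5:4
  c12: CDB Add2=8; issue ADD r2<-Add2  regs: r0:Mul2,r1:8,r2:Add2,r3:4,r4:2,r5:4
  c13: CDB Mul1=16; stall  regs: r0:Mul2,r1:8,r2:Add2,r3:4,r4:2,r5:4
  c14: CDB Add1=-2; issue SUB r3<-Add1  regs: r0:Mul2,r1:8,r2:Add2,r3:Add1,r4:2,r5:4
  c15: CDB Add2=6  regs: r0:Mul2,r1:8,r2:6,r3:Add1,r4:2,r5:4
  c16: CDB Mul2=32  regs: r0:32,r1:8,r2:6,r3:Add1,r4:2,r5:4

STATUS = TAG Add1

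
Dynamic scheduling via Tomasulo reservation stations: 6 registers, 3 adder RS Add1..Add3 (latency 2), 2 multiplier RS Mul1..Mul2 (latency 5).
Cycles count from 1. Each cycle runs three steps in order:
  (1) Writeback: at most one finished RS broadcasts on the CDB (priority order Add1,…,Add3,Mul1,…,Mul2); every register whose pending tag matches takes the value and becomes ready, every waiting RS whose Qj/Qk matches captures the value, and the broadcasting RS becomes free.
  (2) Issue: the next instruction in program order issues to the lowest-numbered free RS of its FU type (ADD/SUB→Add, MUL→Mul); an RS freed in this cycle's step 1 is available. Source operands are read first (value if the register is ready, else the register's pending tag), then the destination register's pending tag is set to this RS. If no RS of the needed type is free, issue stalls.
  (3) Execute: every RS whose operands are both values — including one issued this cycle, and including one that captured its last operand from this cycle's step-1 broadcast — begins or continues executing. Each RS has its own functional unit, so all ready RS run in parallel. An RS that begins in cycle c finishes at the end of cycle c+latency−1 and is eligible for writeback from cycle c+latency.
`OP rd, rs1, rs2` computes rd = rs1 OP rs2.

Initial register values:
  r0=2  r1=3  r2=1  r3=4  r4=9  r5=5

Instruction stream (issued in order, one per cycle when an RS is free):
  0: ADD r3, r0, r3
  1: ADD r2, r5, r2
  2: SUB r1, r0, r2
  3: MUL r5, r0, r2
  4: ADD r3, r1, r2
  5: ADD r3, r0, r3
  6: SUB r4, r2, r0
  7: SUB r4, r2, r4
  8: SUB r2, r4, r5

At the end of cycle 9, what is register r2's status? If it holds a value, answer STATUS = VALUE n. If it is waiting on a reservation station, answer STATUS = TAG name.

c1: issue ADD r3<-Add1 | r0:2,r1:3,r2:1,r3:Add1,r4:9,r5:5
c2: issue ADD r2<-Add2 | r0:2,r1:3,r2:Add2,r3:Add1,r4:9,r5:5
c3: CDB Add1=6; issue SUB r1<-Add1 | r0:2,r1:Add1,r2:Add2,r3:6,r4:9,r5:5
c4: CDB Add2=6; issue MUL r5<-Mul1 | r0:2,r1:Add1,r2:6,r3:6,r4:9,r5:Mul1
c5: issue ADD r3<-Add2 | r0:2,r1:Add1,r2:6,r3:Add2,r4:9,r5:Mul1
c6: CDB Add1=-4; issue ADD r3<-Add1 | r0:2,r1:-4,r2:6,r3:Add1,r4:9,r5:Mul1
c7: issue SUB r4<-Add3 | r0:2,r1:-4,r2:6,r3:Add1,r4:Add3,r5:Mul1
c8: CDB Add2=2; issue SUB r4<-Add2 | r0:2,r1:-4,r2:6,r3:Add1,r4:Add2,r5:Mul1
c9: CDB Add3=4; issue SUB r2<-Add3 | r0:2,r1:-4,r2:Add3,r3:Add1,r4:Add2,r5:Mul1

STATUS = TAG Add3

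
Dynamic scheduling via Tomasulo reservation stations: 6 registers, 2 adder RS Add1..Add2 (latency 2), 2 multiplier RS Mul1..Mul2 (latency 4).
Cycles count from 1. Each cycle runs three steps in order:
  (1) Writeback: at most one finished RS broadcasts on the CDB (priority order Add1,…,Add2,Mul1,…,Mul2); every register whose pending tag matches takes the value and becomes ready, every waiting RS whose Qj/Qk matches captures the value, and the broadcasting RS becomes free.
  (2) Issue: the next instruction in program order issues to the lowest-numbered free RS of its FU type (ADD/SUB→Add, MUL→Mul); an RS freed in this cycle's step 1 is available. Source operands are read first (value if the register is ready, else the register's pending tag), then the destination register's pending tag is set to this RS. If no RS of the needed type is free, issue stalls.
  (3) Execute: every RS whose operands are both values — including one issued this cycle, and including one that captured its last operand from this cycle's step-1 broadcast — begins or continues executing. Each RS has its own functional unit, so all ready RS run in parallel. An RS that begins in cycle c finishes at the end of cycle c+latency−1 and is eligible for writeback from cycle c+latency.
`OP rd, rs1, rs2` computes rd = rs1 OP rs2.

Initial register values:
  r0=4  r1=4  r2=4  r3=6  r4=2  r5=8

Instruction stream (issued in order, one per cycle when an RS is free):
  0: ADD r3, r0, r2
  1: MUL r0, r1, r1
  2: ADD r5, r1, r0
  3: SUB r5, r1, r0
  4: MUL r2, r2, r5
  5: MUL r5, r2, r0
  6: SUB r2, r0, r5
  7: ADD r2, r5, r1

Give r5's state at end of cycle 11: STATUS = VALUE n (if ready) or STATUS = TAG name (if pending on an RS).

STATUS = TAG Mul1

cycle 1: issue ADD r3<-Add1 // r0:4,r1:4,r2:4,r3:Add1,r4:2,r5:8
cycle 2: issue MUL r0<-Mul1 // r0:Mul1,r1:4,r2:4,r3:Add1,r4:2,r5:8
cycle 3: CDB Add1=8; issue ADD r5<-Add1 // r0:Mul1,r1:4,r2:4,r3:8,r4:2,r5:Add1
cycle 4: issue SUB r5<-Add2 // r0:Mul1,r1:4,r2:4,r3:8,r4:2,r5:Add2
cycle 5: issue MUL r2<-Mul2 // r0:Mul1,r1:4,r2:Mul2,r3:8,r4:2,r5:Add2
cycle 6: CDB Mul1=16; issue MUL r5<-Mul1 // r0:16,r1:4,r2:Mul2,r3:8,r4:2,r5:Mul1
cycle 7: stall // r0:16,r1:4,r2:Mul2,r3:8,r4:2,r5:Mul1
cycle 8: CDB Add1=20; issue SUB r2<-Add1 // r0:16,r1:4,r2:Add1,r3:8,r4:2,r5:Mul1
cycle 9: CDB Add2=-12; issue ADD r2<-Add2 // r0:16,r1:4,r2:Add2,r3:8,r4:2,r5:Mul1
cycle 10: - // r0:16,r1:4,r2:Add2,r3:8,r4:2,r5:Mul1
cycle 11: - // r0:16,r1:4,r2:Add2,r3:8,r4:2,r5:Mul1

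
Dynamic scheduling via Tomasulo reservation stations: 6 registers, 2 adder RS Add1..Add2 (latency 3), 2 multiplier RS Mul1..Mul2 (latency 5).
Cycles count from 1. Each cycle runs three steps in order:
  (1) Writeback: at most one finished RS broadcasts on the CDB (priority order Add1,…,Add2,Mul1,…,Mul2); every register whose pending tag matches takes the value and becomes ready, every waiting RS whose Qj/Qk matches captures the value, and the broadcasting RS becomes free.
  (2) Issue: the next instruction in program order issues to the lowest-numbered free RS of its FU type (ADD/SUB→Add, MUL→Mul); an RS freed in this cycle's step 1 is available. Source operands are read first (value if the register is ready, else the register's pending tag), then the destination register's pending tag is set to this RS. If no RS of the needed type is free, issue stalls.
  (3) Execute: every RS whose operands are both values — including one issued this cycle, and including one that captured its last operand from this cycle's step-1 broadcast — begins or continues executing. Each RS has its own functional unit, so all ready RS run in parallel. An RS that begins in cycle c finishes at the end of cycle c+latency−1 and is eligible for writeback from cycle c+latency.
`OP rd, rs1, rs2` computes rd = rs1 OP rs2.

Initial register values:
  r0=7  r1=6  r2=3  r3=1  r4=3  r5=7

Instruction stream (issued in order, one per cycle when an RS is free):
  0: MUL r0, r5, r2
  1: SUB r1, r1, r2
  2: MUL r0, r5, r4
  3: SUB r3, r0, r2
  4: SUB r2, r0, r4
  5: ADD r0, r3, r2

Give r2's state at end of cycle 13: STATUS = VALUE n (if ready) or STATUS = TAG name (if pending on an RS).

c1: issue MUL r0<-Mul1 | r0:Mul1,r1:6,r2:3,r3:1,r4:3,r5:7
c2: issue SUB r1<-Add1 | r0:Mul1,r1:Add1,r2:3,r3:1,r4:3,r5:7
c3: issue MUL r0<-Mul2 | r0:Mul2,r1:Add1,r2:3,r3:1,r4:3,r5:7
c4: issue SUB r3<-Add2 | r0:Mul2,r1:Add1,r2:3,r3:Add2,r4:3,r5:7
c5: CDB Add1=3; issue SUB r2<-Add1 | r0:Mul2,r1:3,r2:Add1,r3:Add2,r4:3,r5:7
c6: CDB Mul1=21; stall | r0:Mul2,r1:3,r2:Add1,r3:Add2,r4:3,r5:7
c7: stall | r0:Mul2,r1:3,r2:Add1,r3:Add2,r4:3,r5:7
c8: CDB Mul2=21; stall | r0:21,r1:3,r2:Add1,r3:Add2,r4:3,r5:7
c9: stall | r0:21,r1:3,r2:Add1,r3:Add2,r4:3,r5:7
c10: stall | r0:21,r1:3,r2:Add1,r3:Add2,r4:3,r5:7
c11: CDB Add1=18; issue ADD r0<-Add1 | r0:Add1,r1:3,r2:18,r3:Add2,r4:3,r5:7
c12: CDB Add2=18 | r0:Add1,r1:3,r2:18,r3:18,r4:3,r5:7
c13: - | r0:Add1,r1:3,r2:18,r3:18,r4:3,r5:7

STATUS = VALUE 18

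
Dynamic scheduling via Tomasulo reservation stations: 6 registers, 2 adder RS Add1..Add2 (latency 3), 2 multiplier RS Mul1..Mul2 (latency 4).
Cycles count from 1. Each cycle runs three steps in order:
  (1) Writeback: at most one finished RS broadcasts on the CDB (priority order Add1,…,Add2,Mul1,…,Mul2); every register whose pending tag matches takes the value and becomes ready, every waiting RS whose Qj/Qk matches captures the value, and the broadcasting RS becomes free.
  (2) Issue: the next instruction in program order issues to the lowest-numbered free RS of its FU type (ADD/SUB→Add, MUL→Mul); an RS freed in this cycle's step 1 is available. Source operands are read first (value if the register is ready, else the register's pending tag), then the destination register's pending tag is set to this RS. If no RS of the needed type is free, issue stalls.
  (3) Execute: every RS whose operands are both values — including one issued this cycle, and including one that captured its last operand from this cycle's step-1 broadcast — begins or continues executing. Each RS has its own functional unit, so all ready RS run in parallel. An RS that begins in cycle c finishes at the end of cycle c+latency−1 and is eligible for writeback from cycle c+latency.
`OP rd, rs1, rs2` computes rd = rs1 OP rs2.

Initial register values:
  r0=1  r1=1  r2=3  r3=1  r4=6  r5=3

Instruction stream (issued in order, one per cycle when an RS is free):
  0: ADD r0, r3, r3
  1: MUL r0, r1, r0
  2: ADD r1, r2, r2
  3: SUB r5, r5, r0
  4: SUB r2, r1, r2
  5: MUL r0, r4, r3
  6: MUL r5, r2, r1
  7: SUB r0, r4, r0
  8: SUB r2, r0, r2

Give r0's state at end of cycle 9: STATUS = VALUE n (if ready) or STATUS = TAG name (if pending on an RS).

c1: issue ADD r0<-Add1 | r0:Add1,r1:1,r2:3,r3:1,r4:6,r5:3
c2: issue MUL r0<-Mul1 | r0:Mul1,r1:1,r2:3,r3:1,r4:6,r5:3
c3: issue ADD r1<-Add2 | r0:Mul1,r1:Add2,r2:3,r3:1,r4:6,r5:3
c4: CDB Add1=2; issue SUB r5<-Add1 | r0:Mul1,r1:Add2,r2:3,r3:1,r4:6,r5:Add1
c5: stall | r0:Mul1,r1:Add2,r2:3,r3:1,r4:6,r5:Add1
c6: CDB Add2=6; issue SUB r2<-Add2 | r0:Mul1,r1:6,r2:Add2,r3:1,r4:6,r5:Add1
c7: issue MUL r0<-Mul2 | r0:Mul2,r1:6,r2:Add2,r3:1,r4:6,r5:Add1
c8: CDB Mul1=2; issue MUL r5<-Mul1 | r0:Mul2,r1:6,r2:Add2,r3:1,r4:6,r5:Mul1
c9: CDB Add2=3; issue SUB r0<-Add2 | r0:Add2,r1:6,r2:3,r3:1,r4:6,r5:Mul1

STATUS = TAG Add2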